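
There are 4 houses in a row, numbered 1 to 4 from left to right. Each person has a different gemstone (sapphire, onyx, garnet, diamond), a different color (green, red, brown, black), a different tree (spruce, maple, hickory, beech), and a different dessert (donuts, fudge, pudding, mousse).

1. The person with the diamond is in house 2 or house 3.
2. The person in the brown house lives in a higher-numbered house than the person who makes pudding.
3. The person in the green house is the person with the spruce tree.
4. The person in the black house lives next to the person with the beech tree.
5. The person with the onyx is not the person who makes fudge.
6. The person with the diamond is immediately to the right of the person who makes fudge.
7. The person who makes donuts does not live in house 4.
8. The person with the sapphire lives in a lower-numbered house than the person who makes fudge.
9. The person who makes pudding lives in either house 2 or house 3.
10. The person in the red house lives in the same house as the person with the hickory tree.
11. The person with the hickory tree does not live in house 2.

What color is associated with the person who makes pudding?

black

Clue 8 places the person with the sapphire in house 1.
The person who makes fudge is in house 2 (clue 8).
The only dessert still possible for house 3 is pudding.
That leaves mousse as the dessert for house 4.
From clue 2, the person in the brown house must be in house 4.
By clue 6, the person with the diamond is in house 3.
That leaves garnet as the gemstone for house 2.
The only gemstone still possible for house 4 is onyx.
House 1's dessert must be donuts (nothing else left).
The person in the red house is narrowed to house 1 or 3; consider each.
Placing it in house 3 leads to a contradiction, so it's in house 1.
Clue 10: the person with the hickory tree is in house 1.
The person in the black house is narrowed to house 2 or 3; consider each.
Placing it in house 2 leads to a contradiction, so it's in house 3.
House 2 color: only green fits.
Clue 3: the person with the spruce tree is in house 2.
That leaves maple as the tree for house 3.
That leaves beech as the tree for house 4.
So: house 1 = sapphire/red/hickory/donuts, house 2 = garnet/green/spruce/fudge, house 3 = diamond/black/maple/pudding, house 4 = onyx/brown/beech/mousse.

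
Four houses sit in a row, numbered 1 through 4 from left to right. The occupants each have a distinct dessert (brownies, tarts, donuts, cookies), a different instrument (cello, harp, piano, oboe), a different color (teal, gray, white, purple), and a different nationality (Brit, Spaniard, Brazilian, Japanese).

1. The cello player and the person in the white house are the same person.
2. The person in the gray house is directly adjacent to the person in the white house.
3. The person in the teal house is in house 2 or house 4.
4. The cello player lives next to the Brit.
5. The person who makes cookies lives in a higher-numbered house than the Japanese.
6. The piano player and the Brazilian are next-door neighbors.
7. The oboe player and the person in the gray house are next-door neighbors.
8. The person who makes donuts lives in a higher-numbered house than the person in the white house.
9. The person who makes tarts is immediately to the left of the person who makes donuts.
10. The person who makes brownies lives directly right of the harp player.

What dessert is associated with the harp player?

House 1 dessert: only tarts fits.
Clue 9 places the person who makes donuts in house 2.
Clue 8 places the person in the white house in house 1.
Clue 1: the cello player is in house 1.
Clue 2 places the person in the gray house in house 2.
By clue 4, the Brit is in house 2.
So house 3 gets oboe for instrument.
The only instrument still possible for house 4 is piano.
The only color still possible for house 3 is purple.
So house 4 gets teal for color.
By clue 6, the Brazilian is in house 3.
Clue 10 places the person who makes brownies in house 3.
House 4's dessert must be cookies (nothing else left).
The only instrument still possible for house 2 is harp.
House 1's nationality must be Japanese (nothing else left).
So house 4 gets Spaniard for nationality.
So: house 1 = tarts/cello/white/Japanese, house 2 = donuts/harp/gray/Brit, house 3 = brownies/oboe/purple/Brazilian, house 4 = cookies/piano/teal/Spaniard.

donuts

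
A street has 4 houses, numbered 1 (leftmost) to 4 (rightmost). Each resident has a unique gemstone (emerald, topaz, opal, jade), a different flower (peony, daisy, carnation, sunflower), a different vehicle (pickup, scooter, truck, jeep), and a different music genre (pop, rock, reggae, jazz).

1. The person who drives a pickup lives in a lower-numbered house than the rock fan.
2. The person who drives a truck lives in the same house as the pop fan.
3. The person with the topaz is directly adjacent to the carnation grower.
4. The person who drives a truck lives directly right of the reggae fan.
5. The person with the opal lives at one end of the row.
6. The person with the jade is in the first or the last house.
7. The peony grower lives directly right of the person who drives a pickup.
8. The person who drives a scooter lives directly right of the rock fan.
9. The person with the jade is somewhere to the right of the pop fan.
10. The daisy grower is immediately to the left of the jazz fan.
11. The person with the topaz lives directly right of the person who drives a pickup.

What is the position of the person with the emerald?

From clue 9, the person with the jade must be in house 4.
House 4 music genre: only jazz fits.
Clue 10: the daisy grower is in house 3.
So house 1 gets opal for gemstone.
That leaves reggae as the music genre for house 1.
The person who drives a truck is in house 2 (clue 4).
From clue 7, the person who drives a pickup must be in house 1.
From clue 11, the person with the topaz must be in house 2.
The only gemstone still possible for house 3 is emerald.
That leaves peony as the flower for house 2.
Clue 2 places the pop fan in house 2.
Clue 3: the carnation grower is in house 1.
That leaves sunflower as the flower for house 4.
The only music genre still possible for house 3 is rock.
From clue 8, the person who drives a scooter must be in house 4.
That leaves jeep as the vehicle for house 3.
So: house 1 = opal/carnation/pickup/reggae, house 2 = topaz/peony/truck/pop, house 3 = emerald/daisy/jeep/rock, house 4 = jade/sunflower/scooter/jazz.

3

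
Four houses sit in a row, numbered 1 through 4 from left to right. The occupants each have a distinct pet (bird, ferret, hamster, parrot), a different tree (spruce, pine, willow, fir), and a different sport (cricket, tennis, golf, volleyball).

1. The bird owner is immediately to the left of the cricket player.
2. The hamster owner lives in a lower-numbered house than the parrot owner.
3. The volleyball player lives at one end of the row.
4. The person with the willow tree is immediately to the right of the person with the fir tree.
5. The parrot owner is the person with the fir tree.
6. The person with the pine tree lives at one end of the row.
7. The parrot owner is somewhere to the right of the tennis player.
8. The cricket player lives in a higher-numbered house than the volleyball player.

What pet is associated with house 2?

bird

The volleyball player is in house 1 (clue 8).
So house 4 gets ferret for pet.
From clue 7, the parrot owner must be in house 3.
The only sport still possible for house 2 is tennis.
Clue 1: the bird owner is in house 2.
By clue 1, the cricket player is in house 3.
By clue 5, the person with the fir tree is in house 3.
So house 1 gets hamster for pet.
That leaves spruce as the tree for house 2.
House 4 sport: only golf fits.
So house 1 gets pine for tree.
House 4's tree must be willow (nothing else left).
So: house 1 = hamster/pine/volleyball, house 2 = bird/spruce/tennis, house 3 = parrot/fir/cricket, house 4 = ferret/willow/golf.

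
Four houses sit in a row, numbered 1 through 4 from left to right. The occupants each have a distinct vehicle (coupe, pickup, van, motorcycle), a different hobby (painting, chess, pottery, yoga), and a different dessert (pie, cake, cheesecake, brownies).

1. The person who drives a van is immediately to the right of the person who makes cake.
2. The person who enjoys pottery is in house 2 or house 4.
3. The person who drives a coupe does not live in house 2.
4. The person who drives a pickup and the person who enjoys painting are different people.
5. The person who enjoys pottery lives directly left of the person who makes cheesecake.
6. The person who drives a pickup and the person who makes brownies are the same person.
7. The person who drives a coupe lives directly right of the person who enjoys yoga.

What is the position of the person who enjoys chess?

1

Clue 5 places the person who enjoys pottery in house 2.
By clue 5, the person who makes cheesecake is in house 3.
House 3's hobby must be yoga (nothing else left).
The person who drives a coupe is in house 4 (clue 7).
That leaves pie as the dessert for house 4.
The person who drives a pickup is narrowed to house 1 or 2; consider each.
Placing it in house 2 leads to a contradiction, so it's in house 1.
The person who enjoys painting is in house 4 (clue 4).
Clue 6 places the person who makes brownies in house 1.
The only hobby still possible for house 1 is chess.
House 2 dessert: only cake fits.
The person who drives a van is in house 3 (clue 1).
House 2's vehicle must be motorcycle (nothing else left).
So: house 1 = pickup/chess/brownies, house 2 = motorcycle/pottery/cake, house 3 = van/yoga/cheesecake, house 4 = coupe/painting/pie.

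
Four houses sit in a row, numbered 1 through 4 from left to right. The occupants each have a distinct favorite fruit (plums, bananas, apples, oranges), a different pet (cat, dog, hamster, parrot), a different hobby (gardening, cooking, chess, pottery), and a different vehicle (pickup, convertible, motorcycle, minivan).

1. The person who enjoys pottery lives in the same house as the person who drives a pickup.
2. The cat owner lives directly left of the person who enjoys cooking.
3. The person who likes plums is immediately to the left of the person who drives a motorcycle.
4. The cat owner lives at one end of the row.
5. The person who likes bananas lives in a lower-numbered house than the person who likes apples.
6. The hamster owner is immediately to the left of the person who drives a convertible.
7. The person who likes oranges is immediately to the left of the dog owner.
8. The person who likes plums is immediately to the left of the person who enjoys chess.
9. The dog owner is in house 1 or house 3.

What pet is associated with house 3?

From clue 4, the cat owner must be in house 1.
The dog owner is in house 3 (clue 9).
That leaves apples as the favorite fruit for house 4.
The only pet still possible for house 2 is hamster.
House 4 pet: only parrot fits.
Clue 2 places the person who enjoys cooking in house 2.
The person who drives a convertible is in house 3 (clue 6).
The person who likes oranges is in house 2 (clue 7).
Clue 8: the person who likes plums is in house 3.
Clue 8: the person who enjoys chess is in house 4.
House 1's favorite fruit must be bananas (nothing else left).
So house 1 gets pottery for hobby.
That leaves gardening as the hobby for house 3.
By clue 1, the person who drives a pickup is in house 1.
Clue 3 places the person who drives a motorcycle in house 4.
That leaves minivan as the vehicle for house 2.
So: house 1 = bananas/cat/pottery/pickup, house 2 = oranges/hamster/cooking/minivan, house 3 = plums/dog/gardening/convertible, house 4 = apples/parrot/chess/motorcycle.

dog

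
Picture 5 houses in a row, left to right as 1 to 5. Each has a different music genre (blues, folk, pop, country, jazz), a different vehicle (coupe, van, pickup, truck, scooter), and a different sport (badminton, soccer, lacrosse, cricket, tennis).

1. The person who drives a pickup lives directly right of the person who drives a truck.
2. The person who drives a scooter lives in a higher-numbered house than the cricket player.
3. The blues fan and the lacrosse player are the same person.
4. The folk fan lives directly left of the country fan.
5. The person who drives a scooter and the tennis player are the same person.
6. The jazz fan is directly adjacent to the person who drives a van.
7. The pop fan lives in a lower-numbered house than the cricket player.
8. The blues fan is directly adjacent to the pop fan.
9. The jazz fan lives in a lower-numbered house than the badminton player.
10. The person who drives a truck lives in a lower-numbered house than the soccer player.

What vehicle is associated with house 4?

van

House 5 music genre: only country fits.
House 1's sport must be lacrosse (nothing else left).
The blues fan is in house 1 (clue 3).
By clue 4, the folk fan is in house 4.
Clue 8: the pop fan is in house 2.
That leaves jazz as the music genre for house 3.
House 2 sport: only soccer fits.
The person who drives a truck is in house 1 (clue 10).
The only sport still possible for house 3 is cricket.
The person who drives a pickup is in house 2 (clue 1).
The only vehicle still possible for house 3 is coupe.
The only vehicle still possible for house 5 is scooter.
Clue 5 places the tennis player in house 5.
House 4's vehicle must be van (nothing else left).
House 4's sport must be badminton (nothing else left).
So: house 1 = blues/truck/lacrosse, house 2 = pop/pickup/soccer, house 3 = jazz/coupe/cricket, house 4 = folk/van/badminton, house 5 = country/scooter/tennis.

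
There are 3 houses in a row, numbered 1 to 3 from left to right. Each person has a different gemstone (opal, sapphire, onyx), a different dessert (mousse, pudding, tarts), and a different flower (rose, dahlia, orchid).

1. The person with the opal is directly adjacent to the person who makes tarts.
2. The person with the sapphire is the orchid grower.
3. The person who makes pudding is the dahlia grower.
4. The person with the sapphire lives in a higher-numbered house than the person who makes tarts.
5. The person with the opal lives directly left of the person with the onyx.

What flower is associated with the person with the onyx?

House 1 gemstone: only opal fits.
From clue 1, the person who makes tarts must be in house 2.
From clue 4, the person with the sapphire must be in house 3.
Clue 5 places the person with the onyx in house 2.
From clue 2, the orchid grower must be in house 3.
That leaves rose as the flower for house 2.
By clue 3, the person who makes pudding is in house 1.
House 3 dessert: only mousse fits.
That leaves dahlia as the flower for house 1.
So: house 1 = opal/pudding/dahlia, house 2 = onyx/tarts/rose, house 3 = sapphire/mousse/orchid.

rose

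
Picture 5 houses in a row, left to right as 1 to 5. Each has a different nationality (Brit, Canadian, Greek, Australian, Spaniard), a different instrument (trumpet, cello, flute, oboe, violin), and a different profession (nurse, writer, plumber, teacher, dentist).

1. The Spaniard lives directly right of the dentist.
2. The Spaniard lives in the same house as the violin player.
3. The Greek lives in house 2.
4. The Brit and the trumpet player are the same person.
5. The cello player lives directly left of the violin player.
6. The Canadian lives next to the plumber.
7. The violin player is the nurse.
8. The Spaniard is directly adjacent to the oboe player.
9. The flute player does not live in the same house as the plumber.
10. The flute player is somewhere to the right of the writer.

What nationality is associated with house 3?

Clue 3 places the Greek in house 2.
The only instrument still possible for house 1 is trumpet.
Clue 4 places the Brit in house 1.
The Australian is narrowed to house 3 or 4 or 5; consider each.
Placing it in house 3 and house 5 leads to a contradiction, so it's in house 4.
The Canadian is narrowed to house 3 or 5; consider each.
Placing it in house 3 leads to a contradiction, so it's in house 5.
From clue 6, the plumber must be in house 4.
So house 3 gets Spaniard for nationality.
House 2 profession: only dentist fits.
By clue 2, the violin player is in house 3.
Clue 5 places the cello player in house 2.
Clue 7: the nurse is in house 3.
So house 4 gets oboe for instrument.
House 5 instrument: only flute fits.
House 1's profession must be writer (nothing else left).
House 5's profession must be teacher (nothing else left).
So: house 1 = Brit/trumpet/writer, house 2 = Greek/cello/dentist, house 3 = Spaniard/violin/nurse, house 4 = Australian/oboe/plumber, house 5 = Canadian/flute/teacher.

Spaniard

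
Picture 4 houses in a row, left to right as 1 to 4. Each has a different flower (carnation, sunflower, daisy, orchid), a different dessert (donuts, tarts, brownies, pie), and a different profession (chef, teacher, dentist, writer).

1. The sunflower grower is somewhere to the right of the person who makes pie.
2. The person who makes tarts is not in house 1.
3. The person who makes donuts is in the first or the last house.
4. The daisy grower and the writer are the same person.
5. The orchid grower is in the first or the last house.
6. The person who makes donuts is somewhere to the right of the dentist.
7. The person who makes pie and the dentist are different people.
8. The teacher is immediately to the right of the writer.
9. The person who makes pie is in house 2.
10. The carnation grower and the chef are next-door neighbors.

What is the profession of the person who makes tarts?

teacher

The person who makes donuts is in house 4 (clue 6).
Clue 9 places the person who makes pie in house 2.
So house 1 gets brownies for dessert.
House 3 dessert: only tarts fits.
The orchid grower is narrowed to house 1 or 4; consider each.
Placing it in house 4 leads to a contradiction, so it's in house 1.
The daisy grower is narrowed to house 2 or 3; consider each.
Placing it in house 3 leads to a contradiction, so it's in house 2.
By clue 4, the writer is in house 2.
Clue 8 places the teacher in house 3.
So house 1 gets dentist for profession.
House 4's profession must be chef (nothing else left).
Clue 10 places the carnation grower in house 3.
So house 4 gets sunflower for flower.
So: house 1 = orchid/brownies/dentist, house 2 = daisy/pie/writer, house 3 = carnation/tarts/teacher, house 4 = sunflower/donuts/chef.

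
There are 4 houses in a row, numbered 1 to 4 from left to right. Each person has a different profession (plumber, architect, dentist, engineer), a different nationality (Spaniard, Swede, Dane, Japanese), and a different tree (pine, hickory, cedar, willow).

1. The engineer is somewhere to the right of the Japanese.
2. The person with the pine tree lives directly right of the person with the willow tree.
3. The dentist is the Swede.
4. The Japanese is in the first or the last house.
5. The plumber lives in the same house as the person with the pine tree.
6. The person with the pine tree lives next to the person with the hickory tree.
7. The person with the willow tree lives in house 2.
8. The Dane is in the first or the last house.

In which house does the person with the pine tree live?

By clue 4, the Japanese is in house 1.
From clue 7, the person with the willow tree must be in house 2.
By clue 2, the person with the pine tree is in house 3.
Clue 5 places the plumber in house 3.
Clue 6: the person with the hickory tree is in house 4.
House 1's profession must be architect (nothing else left).
That leaves Dane as the nationality for house 4.
The only tree still possible for house 1 is cedar.
By clue 3, the dentist is in house 2.
Clue 3 places the Swede in house 2.
House 4's profession must be engineer (nothing else left).
House 3 nationality: only Spaniard fits.
So: house 1 = architect/Japanese/cedar, house 2 = dentist/Swede/willow, house 3 = plumber/Spaniard/pine, house 4 = engineer/Dane/hickory.

3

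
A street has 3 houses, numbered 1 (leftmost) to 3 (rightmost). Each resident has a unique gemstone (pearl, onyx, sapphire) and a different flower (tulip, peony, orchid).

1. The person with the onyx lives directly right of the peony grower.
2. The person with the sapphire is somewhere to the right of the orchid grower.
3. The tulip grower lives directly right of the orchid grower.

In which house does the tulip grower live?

House 1 gemstone: only pearl fits.
The only flower still possible for house 3 is tulip.
By clue 3, the orchid grower is in house 2.
House 1's flower must be peony (nothing else left).
From clue 1, the person with the onyx must be in house 2.
Clue 2: the person with the sapphire is in house 3.
So: house 1 = pearl/peony, house 2 = onyx/orchid, house 3 = sapphire/tulip.

3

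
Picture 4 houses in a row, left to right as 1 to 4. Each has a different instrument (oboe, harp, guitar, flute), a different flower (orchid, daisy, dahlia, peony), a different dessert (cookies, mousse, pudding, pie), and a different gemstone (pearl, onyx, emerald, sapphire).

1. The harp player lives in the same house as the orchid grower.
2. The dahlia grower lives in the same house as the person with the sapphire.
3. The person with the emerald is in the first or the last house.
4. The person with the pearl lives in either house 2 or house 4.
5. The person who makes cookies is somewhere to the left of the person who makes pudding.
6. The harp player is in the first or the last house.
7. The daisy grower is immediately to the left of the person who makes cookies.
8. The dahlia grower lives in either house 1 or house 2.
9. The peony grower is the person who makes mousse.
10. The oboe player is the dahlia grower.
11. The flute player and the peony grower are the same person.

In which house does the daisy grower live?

So house 3 gets peony for flower.
House 4's flower must be orchid (nothing else left).
The only gemstone still possible for house 3 is onyx.
By clue 1, the harp player is in house 4.
The person who makes mousse is in house 3 (clue 9).
Clue 11 places the flute player in house 3.
So house 1 gets pie for dessert.
That leaves cookies as the dessert for house 2.
House 4's dessert must be pudding (nothing else left).
Clue 7 places the daisy grower in house 1.
That leaves dahlia as the flower for house 2.
By clue 2, the person with the sapphire is in house 2.
Clue 10 places the oboe player in house 2.
The only instrument still possible for house 1 is guitar.
House 1 gemstone: only emerald fits.
So house 4 gets pearl for gemstone.
So: house 1 = guitar/daisy/pie/emerald, house 2 = oboe/dahlia/cookies/sapphire, house 3 = flute/peony/mousse/onyx, house 4 = harp/orchid/pudding/pearl.

1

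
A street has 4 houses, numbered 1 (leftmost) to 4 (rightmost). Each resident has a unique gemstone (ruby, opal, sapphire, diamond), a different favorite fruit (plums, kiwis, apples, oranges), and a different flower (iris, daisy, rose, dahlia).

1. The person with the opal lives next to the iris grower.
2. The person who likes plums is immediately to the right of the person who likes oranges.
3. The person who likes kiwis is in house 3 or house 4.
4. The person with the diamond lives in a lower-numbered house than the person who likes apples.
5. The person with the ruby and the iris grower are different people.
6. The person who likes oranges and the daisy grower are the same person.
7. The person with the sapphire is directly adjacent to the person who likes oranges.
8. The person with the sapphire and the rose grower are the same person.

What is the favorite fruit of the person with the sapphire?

plums

House 1 favorite fruit: only oranges fits.
Clue 2 places the person who likes plums in house 2.
By clue 6, the daisy grower is in house 1.
By clue 7, the person with the sapphire is in house 2.
The rose grower is in house 2 (clue 8).
The person with the diamond is narrowed to house 1 or 3; consider each.
Placing it in house 1 leads to a contradiction, so it's in house 3.
Clue 4 places the person who likes apples in house 4.
So house 1 gets ruby for gemstone.
House 4 gemstone: only opal fits.
The only favorite fruit still possible for house 3 is kiwis.
The iris grower is in house 3 (clue 1).
House 4 flower: only dahlia fits.
So: house 1 = ruby/oranges/daisy, house 2 = sapphire/plums/rose, house 3 = diamond/kiwis/iris, house 4 = opal/apples/dahlia.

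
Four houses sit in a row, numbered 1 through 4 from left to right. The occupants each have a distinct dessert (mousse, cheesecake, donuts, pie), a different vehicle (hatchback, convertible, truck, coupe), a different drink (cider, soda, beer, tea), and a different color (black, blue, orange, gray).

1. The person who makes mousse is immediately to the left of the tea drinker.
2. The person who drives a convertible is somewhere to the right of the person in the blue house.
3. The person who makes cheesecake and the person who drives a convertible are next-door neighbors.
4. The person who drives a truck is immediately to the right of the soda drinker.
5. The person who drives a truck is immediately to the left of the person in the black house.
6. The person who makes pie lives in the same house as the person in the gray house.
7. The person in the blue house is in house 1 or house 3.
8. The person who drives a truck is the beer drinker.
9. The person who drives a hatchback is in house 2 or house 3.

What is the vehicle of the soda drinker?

coupe

So house 1 gets coupe for vehicle.
The only vehicle still possible for house 4 is convertible.
By clue 3, the person who makes cheesecake is in house 3.
So house 4 gets cider for drink.
House 1's drink must be soda (nothing else left).
Clue 4 places the person who drives a truck in house 2.
Clue 5 places the person in the black house in house 3.
From clue 8, the beer drinker must be in house 2.
The only vehicle still possible for house 3 is hatchback.
So house 3 gets tea for drink.
The only color still possible for house 1 is blue.
Clue 1: the person who makes mousse is in house 2.
That leaves donuts as the dessert for house 1.
House 4's dessert must be pie (nothing else left).
The person in the gray house is in house 4 (clue 6).
House 2 color: only orange fits.
So: house 1 = donuts/coupe/soda/blue, house 2 = mousse/truck/beer/orange, house 3 = cheesecake/hatchback/tea/black, house 4 = pie/convertible/cider/gray.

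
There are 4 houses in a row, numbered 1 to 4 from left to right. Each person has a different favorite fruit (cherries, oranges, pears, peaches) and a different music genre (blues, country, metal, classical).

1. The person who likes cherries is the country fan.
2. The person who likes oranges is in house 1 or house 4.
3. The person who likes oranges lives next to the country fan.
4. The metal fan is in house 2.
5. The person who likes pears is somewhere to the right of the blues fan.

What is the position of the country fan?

3

From clue 4, the metal fan must be in house 2.
House 4's music genre must be classical (nothing else left).
Clue 1 places the person who likes cherries in house 3.
The person who likes oranges is in house 4 (clue 3).
House 1's favorite fruit must be peaches (nothing else left).
The only favorite fruit still possible for house 2 is pears.
So house 1 gets blues for music genre.
House 3's music genre must be country (nothing else left).
So: house 1 = peaches/blues, house 2 = pears/metal, house 3 = cherries/country, house 4 = oranges/classical.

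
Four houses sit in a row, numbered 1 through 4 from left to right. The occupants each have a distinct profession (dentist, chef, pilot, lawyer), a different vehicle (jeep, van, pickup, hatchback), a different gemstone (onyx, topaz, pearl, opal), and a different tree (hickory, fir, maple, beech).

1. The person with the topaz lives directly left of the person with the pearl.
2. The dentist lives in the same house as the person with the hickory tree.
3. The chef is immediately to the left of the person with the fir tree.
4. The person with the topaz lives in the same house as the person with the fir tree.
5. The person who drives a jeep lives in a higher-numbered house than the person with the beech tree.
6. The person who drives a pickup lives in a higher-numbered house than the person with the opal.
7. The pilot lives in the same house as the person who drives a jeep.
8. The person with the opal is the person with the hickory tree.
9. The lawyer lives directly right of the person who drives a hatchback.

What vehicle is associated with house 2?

hatchback

The only tree still possible for house 4 is maple.
The chef is narrowed to house 1 or 2; consider each.
Placing it in house 1 leads to a contradiction, so it's in house 2.
Clue 3 places the person with the fir tree in house 3.
Clue 4: the person with the topaz is in house 3.
The only profession still possible for house 1 is dentist.
So house 4 gets pearl for gemstone.
Clue 2: the person with the hickory tree is in house 1.
Clue 8 places the person with the opal in house 1.
The only vehicle still possible for house 1 is van.
That leaves onyx as the gemstone for house 2.
That leaves beech as the tree for house 2.
The lawyer is narrowed to house 3 or 4; consider each.
Placing it in house 4 leads to a contradiction, so it's in house 3.
By clue 9, the person who drives a hatchback is in house 2.
House 4's profession must be pilot (nothing else left).
By clue 7, the person who drives a jeep is in house 4.
That leaves pickup as the vehicle for house 3.
So: house 1 = dentist/van/opal/hickory, house 2 = chef/hatchback/onyx/beech, house 3 = lawyer/pickup/topaz/fir, house 4 = pilot/jeep/pearl/maple.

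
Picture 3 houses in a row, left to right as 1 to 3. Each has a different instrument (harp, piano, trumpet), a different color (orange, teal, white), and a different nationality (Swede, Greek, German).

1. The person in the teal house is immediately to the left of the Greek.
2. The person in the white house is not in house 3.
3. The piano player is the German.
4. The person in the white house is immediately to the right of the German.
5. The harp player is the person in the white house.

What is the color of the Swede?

The person in the white house is in house 2 (clue 4).
By clue 4, the German is in house 1.
From clue 5, the harp player must be in house 2.
House 3 color: only orange fits.
By clue 1, the Greek is in house 2.
Clue 3 places the piano player in house 1.
House 3's instrument must be trumpet (nothing else left).
House 1 color: only teal fits.
So house 3 gets Swede for nationality.
So: house 1 = piano/teal/German, house 2 = harp/white/Greek, house 3 = trumpet/orange/Swede.

orange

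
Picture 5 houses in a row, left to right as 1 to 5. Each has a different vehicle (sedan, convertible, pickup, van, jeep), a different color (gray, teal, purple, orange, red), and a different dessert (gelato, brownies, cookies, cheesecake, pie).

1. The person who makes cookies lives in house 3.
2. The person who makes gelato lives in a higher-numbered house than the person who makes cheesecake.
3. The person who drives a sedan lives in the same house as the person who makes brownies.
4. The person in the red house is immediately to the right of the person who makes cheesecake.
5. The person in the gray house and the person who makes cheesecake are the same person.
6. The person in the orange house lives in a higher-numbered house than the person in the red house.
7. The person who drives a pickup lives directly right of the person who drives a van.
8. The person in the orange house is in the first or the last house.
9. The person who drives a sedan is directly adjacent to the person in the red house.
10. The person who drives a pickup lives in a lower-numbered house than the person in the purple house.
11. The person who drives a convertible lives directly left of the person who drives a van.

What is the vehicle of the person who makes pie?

convertible

Clue 1: the person who makes cookies is in house 3.
From clue 8, the person in the orange house must be in house 5.
Clue 10 places the person who drives a pickup in house 3.
By clue 10, the person in the purple house is in house 4.
That leaves van as the vehicle for house 2.
That leaves jeep as the vehicle for house 5.
House 1's vehicle must be convertible (nothing else left).
So house 4 gets sedan for vehicle.
Clue 3 places the person who makes brownies in house 4.
Clue 9: the person in the red house is in house 3.
By clue 4, the person who makes cheesecake is in house 2.
The person in the gray house is in house 2 (clue 5).
House 1 color: only teal fits.
That leaves pie as the dessert for house 1.
The only dessert still possible for house 5 is gelato.
So: house 1 = convertible/teal/pie, house 2 = van/gray/cheesecake, house 3 = pickup/red/cookies, house 4 = sedan/purple/brownies, house 5 = jeep/orange/gelato.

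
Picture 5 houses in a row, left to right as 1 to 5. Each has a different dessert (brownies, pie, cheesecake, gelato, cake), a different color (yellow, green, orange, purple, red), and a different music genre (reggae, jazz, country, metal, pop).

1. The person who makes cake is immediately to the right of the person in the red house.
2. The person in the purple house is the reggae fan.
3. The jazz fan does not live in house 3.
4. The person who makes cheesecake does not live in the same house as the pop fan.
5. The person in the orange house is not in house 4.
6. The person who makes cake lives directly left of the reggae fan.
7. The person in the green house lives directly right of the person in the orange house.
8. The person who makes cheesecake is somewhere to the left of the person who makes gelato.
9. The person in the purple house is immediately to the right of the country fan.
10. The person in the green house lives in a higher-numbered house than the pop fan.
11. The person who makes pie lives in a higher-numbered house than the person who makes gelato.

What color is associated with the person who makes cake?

yellow

The person who makes cake is narrowed to house 2 or 3 or 4; consider each.
Placing it in house 2 and house 3 leads to a contradiction, so it's in house 4.
The person in the red house is in house 3 (clue 1).
From clue 6, the reggae fan must be in house 5.
The person in the purple house is in house 5 (clue 2).
The person in the green house is in house 2 (clue 7).
Clue 7 places the person in the orange house in house 1.
By clue 9, the country fan is in house 4.
The pop fan is in house 1 (clue 10).
So house 4 gets yellow for color.
That leaves metal as the music genre for house 3.
Clue 4: the person who makes cheesecake is in house 2.
The person who makes gelato is in house 3 (clue 8).
From clue 11, the person who makes pie must be in house 5.
So house 1 gets brownies for dessert.
House 2 music genre: only jazz fits.
So: house 1 = brownies/orange/pop, house 2 = cheesecake/green/jazz, house 3 = gelato/red/metal, house 4 = cake/yellow/country, house 5 = pie/purple/reggae.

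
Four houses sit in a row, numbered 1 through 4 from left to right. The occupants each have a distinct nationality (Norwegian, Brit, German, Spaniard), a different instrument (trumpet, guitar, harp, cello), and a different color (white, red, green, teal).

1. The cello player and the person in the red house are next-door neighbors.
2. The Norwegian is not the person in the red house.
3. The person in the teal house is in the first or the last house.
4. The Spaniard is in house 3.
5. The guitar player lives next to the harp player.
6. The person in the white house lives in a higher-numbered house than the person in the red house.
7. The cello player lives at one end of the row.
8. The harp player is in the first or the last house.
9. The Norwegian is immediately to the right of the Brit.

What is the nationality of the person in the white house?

German

By clue 4, the Spaniard is in house 3.
The Norwegian is in house 2 (clue 9).
From clue 9, the Brit must be in house 1.
House 4's nationality must be German (nothing else left).
By clue 2, the person in the red house is in house 3.
From clue 6, the person in the white house must be in house 4.
House 1's color must be teal (nothing else left).
So house 2 gets green for color.
By clue 1, the cello player is in house 4.
Clue 5: the guitar player is in house 2.
House 1's instrument must be harp (nothing else left).
House 3's instrument must be trumpet (nothing else left).
So: house 1 = Brit/harp/teal, house 2 = Norwegian/guitar/green, house 3 = Spaniard/trumpet/red, house 4 = German/cello/white.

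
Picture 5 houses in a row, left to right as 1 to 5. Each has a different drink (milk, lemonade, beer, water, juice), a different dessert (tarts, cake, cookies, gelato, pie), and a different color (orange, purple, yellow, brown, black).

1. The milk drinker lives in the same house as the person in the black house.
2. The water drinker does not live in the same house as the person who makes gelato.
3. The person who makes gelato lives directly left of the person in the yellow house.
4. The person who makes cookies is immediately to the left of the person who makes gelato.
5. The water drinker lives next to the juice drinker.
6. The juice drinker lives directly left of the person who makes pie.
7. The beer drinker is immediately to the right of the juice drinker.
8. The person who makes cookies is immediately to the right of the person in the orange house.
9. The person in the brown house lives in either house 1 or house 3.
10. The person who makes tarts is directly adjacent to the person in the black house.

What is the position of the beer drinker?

The person who makes cookies is narrowed to house 2 or 3; consider each.
Placing it in house 2 leads to a contradiction, so it's in house 3.
From clue 4, the person who makes gelato must be in house 4.
From clue 8, the person in the orange house must be in house 2.
From clue 3, the person in the yellow house must be in house 5.
So house 1 gets cake for dessert.
The beer drinker is narrowed to house 2 or 5; consider each.
Placing it in house 2 leads to a contradiction, so it's in house 5.
Clue 7: the juice drinker is in house 4.
By clue 5, the water drinker is in house 3.
From clue 6, the person who makes pie must be in house 5.
From clue 10, the person who makes tarts must be in house 2.
The only drink still possible for house 2 is lemonade.
That leaves purple as the color for house 4.
Clue 1: the person in the black house is in house 1.
So house 1 gets milk for drink.
So house 3 gets brown for color.
So: house 1 = milk/cake/black, house 2 = lemonade/tarts/orange, house 3 = water/cookies/brown, house 4 = juice/gelato/purple, house 5 = beer/pie/yellow.

5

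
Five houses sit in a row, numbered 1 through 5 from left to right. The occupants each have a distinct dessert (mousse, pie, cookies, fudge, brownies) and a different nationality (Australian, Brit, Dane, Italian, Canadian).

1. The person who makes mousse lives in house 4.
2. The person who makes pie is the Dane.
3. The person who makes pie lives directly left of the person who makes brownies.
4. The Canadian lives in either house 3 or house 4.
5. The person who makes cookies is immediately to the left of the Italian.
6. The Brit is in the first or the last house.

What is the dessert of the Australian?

Clue 1 places the person who makes mousse in house 4.
So house 5 gets fudge for dessert.
The person who makes brownies is narrowed to house 2 or 3; consider each.
Placing it in house 3 leads to a contradiction, so it's in house 2.
From clue 3, the person who makes pie must be in house 1.
House 3's dessert must be cookies (nothing else left).
Clue 2 places the Dane in house 1.
By clue 5, the Italian is in house 4.
That leaves Australian as the nationality for house 2.
So house 3 gets Canadian for nationality.
House 5's nationality must be Brit (nothing else left).
So: house 1 = pie/Dane, house 2 = brownies/Australian, house 3 = cookies/Canadian, house 4 = mousse/Italian, house 5 = fudge/Brit.

brownies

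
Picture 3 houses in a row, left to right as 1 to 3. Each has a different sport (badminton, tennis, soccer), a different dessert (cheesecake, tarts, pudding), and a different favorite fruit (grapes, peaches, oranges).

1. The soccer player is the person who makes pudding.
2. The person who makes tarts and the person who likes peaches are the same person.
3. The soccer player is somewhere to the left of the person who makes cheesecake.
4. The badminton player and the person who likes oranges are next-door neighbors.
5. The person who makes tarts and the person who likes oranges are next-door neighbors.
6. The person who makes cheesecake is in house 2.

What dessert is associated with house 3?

tarts

By clue 6, the person who makes cheesecake is in house 2.
The soccer player is in house 1 (clue 1).
From clue 1, the person who makes pudding must be in house 1.
By clue 5, the person who likes oranges is in house 2.
That leaves tarts as the dessert for house 3.
Clue 2 places the person who likes peaches in house 3.
Clue 4: the badminton player is in house 3.
House 2 sport: only tennis fits.
That leaves grapes as the favorite fruit for house 1.
So: house 1 = soccer/pudding/grapes, house 2 = tennis/cheesecake/oranges, house 3 = badminton/tarts/peaches.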